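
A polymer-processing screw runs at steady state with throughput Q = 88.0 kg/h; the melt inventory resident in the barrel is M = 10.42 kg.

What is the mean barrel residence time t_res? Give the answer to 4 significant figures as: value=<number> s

Q_s = Q / 3600 = 88.0 / 3600 = 0.0244444 kg/s
t_res = M / Q_s = 10.42 ÷ 0.0244444 = 426.273 s

value=426.3 s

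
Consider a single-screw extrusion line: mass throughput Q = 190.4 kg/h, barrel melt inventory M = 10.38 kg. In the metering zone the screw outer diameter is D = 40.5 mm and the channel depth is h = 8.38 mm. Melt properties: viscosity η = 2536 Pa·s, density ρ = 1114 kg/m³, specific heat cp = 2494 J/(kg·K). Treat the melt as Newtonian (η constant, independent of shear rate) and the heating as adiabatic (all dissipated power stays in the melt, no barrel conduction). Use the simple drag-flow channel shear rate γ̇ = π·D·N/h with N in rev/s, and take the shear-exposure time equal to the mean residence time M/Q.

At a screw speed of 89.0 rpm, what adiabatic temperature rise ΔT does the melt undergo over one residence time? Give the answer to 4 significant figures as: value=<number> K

value=90.87 K

Convert throughput: Q = 190.4 kg/h = 190.4/3600 = 0.0528889 kg/s
Mean residence time: t_res = M/Q_s = 10.38 kg / 0.0528889 kg/s = 196.261 s
Convert to SI: D = 0.0405 m, h = 0.00838 m, N = 89.0/60 = 1.48333 rev/s
γ̇ = π·D·N / h = π · 0.0405 · 1.48333 / 0.00838 = 22.5216 s⁻¹
ΔT = η·γ̇²·t_res/(ρ·cp) = [2536 × 22.5216² × 196.261] / [1114 × 2494] = 90.8657 K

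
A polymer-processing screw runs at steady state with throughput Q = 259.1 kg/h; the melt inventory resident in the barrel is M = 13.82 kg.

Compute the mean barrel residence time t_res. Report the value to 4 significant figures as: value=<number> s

value=192.0 s

Convert throughput: Q = 259.1 kg/h = 259.1/3600 = 0.0719722 kg/s
t_res = M / Q_s = 13.82 ÷ 0.0719722 = 192.019 s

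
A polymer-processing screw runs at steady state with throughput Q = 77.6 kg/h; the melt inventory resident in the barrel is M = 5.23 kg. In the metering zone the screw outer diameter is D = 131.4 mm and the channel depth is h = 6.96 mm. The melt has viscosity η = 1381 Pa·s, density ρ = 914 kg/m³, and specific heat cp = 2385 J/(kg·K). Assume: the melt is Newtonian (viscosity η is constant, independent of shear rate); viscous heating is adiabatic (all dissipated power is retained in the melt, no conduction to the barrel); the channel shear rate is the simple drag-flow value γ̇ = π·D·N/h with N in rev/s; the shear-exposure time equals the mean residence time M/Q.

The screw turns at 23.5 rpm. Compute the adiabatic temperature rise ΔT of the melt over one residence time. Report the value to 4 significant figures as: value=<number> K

Throughput in SI: Q_s = 77.6 kg/h ÷ 3600 s/h = 0.0215556 kg/s
Mean residence time: t_res = M/Q_s = 5.23 kg / 0.0215556 kg/s = 242.629 s
Convert to SI: D = 0.1314 m, h = 0.00696 m, N = 23.5/60 = 0.391667 rev/s
γ̇ = π D N / h = (π)(0.1314)(0.391667) / 0.00696 = 23.2302 s⁻¹
Adiabatic rise: ΔT = η γ̇² t_res / (ρ cp) = 1381·(23.2302)²·242.629 / (914·2385) = 82.9482 K

value=82.95 K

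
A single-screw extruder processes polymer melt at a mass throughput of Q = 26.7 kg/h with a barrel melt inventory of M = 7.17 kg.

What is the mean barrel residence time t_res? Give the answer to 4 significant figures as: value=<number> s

Q_s = Q / 3600 = 26.7 / 3600 = 0.00741667 kg/s
t_res = M / Q_s = 7.17 / 0.00741667 = 966.742 s

value=966.7 s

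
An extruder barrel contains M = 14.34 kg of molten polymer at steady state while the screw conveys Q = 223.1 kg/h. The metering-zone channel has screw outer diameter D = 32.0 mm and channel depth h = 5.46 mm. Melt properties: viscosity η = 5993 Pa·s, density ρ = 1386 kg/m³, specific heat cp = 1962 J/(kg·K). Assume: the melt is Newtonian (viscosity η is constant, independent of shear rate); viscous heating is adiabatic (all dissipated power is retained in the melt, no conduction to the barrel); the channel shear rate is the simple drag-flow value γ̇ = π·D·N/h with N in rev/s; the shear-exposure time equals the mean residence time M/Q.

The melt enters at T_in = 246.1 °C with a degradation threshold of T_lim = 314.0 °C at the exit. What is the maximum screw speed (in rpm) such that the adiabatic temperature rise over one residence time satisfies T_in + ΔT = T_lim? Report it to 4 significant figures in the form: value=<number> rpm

value=37.60 rpm

Throughput in SI: Q_s = 223.1 kg/h ÷ 3600 s/h = 0.0619722 kg/s
Mean residence time: t_res = M/Q_s = 14.34 kg / 0.0619722 kg/s = 231.394 s
Convert to metres: D = 0.032 m, h = 0.00546 m
ΔT_a = T_lim − T_in = 314.0 °C − 246.1 °C = 67.9 K
γ̇_max² = ΔT_a·ρ·cp/(η·t_res) = 67.9·1386·1962/(5993·231.394) = 133.148 s⁻²
γ̇_max = sqrt(133.148) = 11.539 s⁻¹
N_max = γ̇_max h / (πD) = 11.539·0.00546/(π·0.032) = 0.626701 rev/s → ×60 = 37.6021 rpm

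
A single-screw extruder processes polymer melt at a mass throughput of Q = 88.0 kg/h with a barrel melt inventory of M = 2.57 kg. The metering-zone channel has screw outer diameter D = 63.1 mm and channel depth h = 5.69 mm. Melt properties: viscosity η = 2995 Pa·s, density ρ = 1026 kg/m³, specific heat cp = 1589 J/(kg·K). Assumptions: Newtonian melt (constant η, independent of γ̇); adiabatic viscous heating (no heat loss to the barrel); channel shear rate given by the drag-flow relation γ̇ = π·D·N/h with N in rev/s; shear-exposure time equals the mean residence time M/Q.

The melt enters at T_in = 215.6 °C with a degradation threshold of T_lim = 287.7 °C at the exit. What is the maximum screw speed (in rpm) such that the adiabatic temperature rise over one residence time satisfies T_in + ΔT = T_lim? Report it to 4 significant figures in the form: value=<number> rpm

Convert throughput: Q = 88.0 kg/h = 88.0/3600 = 0.0244444 kg/s
Mean residence time: t_res = M/Q_s = 2.57 kg / 0.0244444 kg/s = 105.136 s
Geometry in SI: D = 63.1 mm → 0.0631 m, h = 5.69 mm → 0.00569 m
Allowable rise: ΔT_a = T_lim − T_in = 287.7 − 215.6 = 72.1 K
γ̇_max² = ΔT_a·ρ·cp / (η·t_res) = [72.1 × 1026 × 1589] / [2995 × 105.136] = 373.299 s⁻²
γ̇_max = sqrt(373.299) = 19.3209 s⁻¹
N_max = γ̇_max h / (πD) = 19.3209·0.00569/(π·0.0631) = 0.554576 rev/s → ×60 = 33.2746 rpm

value=33.27 rpm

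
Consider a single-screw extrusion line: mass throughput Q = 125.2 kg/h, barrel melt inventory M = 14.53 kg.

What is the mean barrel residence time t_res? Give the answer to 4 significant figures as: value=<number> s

value=417.8 s

Q_s = Q / 3600 = 125.2 / 3600 = 0.0347778 kg/s
Mean residence time: t_res = M/Q_s = 14.53 kg / 0.0347778 kg/s = 417.796 s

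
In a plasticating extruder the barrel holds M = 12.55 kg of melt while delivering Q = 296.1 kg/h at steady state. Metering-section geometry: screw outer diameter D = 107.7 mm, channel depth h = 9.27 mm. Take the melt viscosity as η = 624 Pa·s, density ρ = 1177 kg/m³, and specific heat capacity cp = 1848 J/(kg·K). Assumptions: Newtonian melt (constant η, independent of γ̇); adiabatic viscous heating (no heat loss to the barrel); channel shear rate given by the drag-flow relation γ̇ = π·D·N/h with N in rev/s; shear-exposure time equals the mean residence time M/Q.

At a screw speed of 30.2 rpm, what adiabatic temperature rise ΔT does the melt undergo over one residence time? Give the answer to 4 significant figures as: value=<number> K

Q_s = Q / 3600 = 296.1 / 3600 = 0.08225 kg/s
t_res = M / Q_s = 12.55 / 0.08225 = 152.584 s
Convert to SI: D = 0.1077 m, h = 0.00927 m, N = 30.2/60 = 0.503333 rev/s
γ̇ = π·D·N / h = π · 0.1077 · 0.503333 / 0.00927 = 18.3714 s⁻¹
ΔT = η·γ̇²·t_res/(ρ·cp) = [624 × 18.3714² × 152.584] / [1177 × 1848] = 14.774 K

value=14.77 K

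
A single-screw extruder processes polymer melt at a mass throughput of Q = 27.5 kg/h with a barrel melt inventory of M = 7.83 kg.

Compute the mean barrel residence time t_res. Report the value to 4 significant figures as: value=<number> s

Convert throughput: Q = 27.5 kg/h = 27.5/3600 = 0.00763889 kg/s
t_res = M / Q_s = 7.83 / 0.00763889 = 1025.02 s

value=1025. s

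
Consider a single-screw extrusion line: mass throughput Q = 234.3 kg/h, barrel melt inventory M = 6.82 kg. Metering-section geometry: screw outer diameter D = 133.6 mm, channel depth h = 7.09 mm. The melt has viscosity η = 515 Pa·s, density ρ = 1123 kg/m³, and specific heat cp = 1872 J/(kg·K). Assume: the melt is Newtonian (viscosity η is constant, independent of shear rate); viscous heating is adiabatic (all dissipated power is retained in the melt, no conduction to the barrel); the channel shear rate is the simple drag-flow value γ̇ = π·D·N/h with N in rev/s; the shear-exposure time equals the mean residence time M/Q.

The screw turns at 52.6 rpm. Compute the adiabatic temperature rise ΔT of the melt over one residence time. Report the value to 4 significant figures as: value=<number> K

Convert throughput: Q = 234.3 kg/h = 234.3/3600 = 0.0650833 kg/s
Mean residence time: t_res = M/Q_s = 6.82 kg / 0.0650833 kg/s = 104.789 s
Convert to SI: D = 0.1336 m, h = 0.00709 m, N = 52.6/60 = 0.876667 rev/s
γ̇ = π·D·N / h = π · 0.1336 · 0.876667 / 0.00709 = 51.8973 s⁻¹
ΔT = η·γ̇²·t_res / (ρ·cp) = 515 · (51.8973)² · 104.789 / (1123 · 1872) = 69.1394 K

value=69.14 K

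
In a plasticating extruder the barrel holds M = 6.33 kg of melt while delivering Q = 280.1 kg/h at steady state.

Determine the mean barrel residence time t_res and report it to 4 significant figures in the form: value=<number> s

value=81.36 s

Convert throughput: Q = 280.1 kg/h = 280.1/3600 = 0.0778056 kg/s
t_res = M / Q_s = 6.33 ÷ 0.0778056 = 81.3567 s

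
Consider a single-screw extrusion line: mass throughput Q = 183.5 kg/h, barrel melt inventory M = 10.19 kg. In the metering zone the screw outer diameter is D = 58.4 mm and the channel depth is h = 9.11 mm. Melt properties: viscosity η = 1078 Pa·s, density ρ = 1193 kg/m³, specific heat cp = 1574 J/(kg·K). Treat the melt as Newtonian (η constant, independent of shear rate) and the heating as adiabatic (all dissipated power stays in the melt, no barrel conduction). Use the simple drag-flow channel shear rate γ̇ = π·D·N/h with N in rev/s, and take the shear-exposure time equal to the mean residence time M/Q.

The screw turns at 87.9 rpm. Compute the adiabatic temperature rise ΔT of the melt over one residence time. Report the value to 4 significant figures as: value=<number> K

value=99.90 K

Throughput in SI: Q_s = 183.5 kg/h ÷ 3600 s/h = 0.0509722 kg/s
t_res = M / Q_s = 10.19 ÷ 0.0509722 = 199.913 s
D = 58.4 mm = 0.0584 m;  h = 9.11 mm = 0.00911 m;  N = 87.9 rpm / 60 = 1.465 rev/s
γ̇ = π·D·N / h = π · 0.0584 · 1.465 / 0.00911 = 29.5041 s⁻¹
ΔT = η·γ̇²·t_res/(ρ·cp) = [1078 × 29.5041² × 199.913] / [1193 × 1574] = 99.9029 K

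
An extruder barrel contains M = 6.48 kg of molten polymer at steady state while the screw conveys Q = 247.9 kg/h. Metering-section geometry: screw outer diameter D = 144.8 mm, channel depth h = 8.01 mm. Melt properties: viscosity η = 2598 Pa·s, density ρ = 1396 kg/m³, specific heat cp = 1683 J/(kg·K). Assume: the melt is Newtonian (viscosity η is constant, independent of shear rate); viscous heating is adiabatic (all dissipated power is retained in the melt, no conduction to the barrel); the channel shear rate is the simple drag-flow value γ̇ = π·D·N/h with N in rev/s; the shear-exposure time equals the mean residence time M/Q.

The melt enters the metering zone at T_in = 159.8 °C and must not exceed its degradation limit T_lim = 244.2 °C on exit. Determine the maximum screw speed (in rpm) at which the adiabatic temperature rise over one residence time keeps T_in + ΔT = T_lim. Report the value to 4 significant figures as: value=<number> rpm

Convert throughput: Q = 247.9 kg/h = 247.9/3600 = 0.0688611 kg/s
t_res = M / Q_s = 6.48 ÷ 0.0688611 = 94.1025 s
Geometry in SI: D = 144.8 mm → 0.1448 m, h = 8.01 mm → 0.00801 m
Allowable rise: ΔT_a = T_lim − T_in = 244.2 − 159.8 = 84.4 K
γ̇_max² = ΔT_a·ρ·cp/(η·t_res) = 84.4·1396·1683/(2598·94.1025) = 811.095 s⁻²
Take the square root: γ̇_max = √(811.095) = 28.4797 s⁻¹
Solve γ̇ = πDN/h for N: N_max = γ̇_max·h/(π·D) = 28.4797 × 0.00801 / (π × 0.1448) = 0.501476 rev/s = 30.0885 rpm

value=30.09 rpm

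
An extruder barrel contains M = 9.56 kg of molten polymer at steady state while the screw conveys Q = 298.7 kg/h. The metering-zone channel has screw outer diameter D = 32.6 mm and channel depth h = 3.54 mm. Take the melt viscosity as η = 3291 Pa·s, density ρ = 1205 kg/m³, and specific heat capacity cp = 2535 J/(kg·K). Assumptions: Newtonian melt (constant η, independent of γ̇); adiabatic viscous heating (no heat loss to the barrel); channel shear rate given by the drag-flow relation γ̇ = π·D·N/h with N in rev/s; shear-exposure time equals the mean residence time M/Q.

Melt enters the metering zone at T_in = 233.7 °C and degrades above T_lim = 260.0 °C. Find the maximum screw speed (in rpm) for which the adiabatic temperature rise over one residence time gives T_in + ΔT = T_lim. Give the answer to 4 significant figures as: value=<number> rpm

Throughput in SI: Q_s = 298.7 kg/h ÷ 3600 s/h = 0.0829722 kg/s
t_res = M / Q_s = 9.56 ÷ 0.0829722 = 115.219 s
Geometry in SI: D = 32.6 mm → 0.0326 m, h = 3.54 mm → 0.00354 m
ΔT_a = T_lim − T_in = 260.0 °C − 233.7 °C = 26.3 K
Invert ΔT = ηγ̇²t_res/(ρcp) for γ̇: γ̇_max² = ΔT_a ρ cp / (η t_res) = 26.3·1205·2535 / (3291·115.219) = 211.869 s⁻²
γ̇_max = √211.869 = 14.5557 s⁻¹
N_max = γ̇_max·h / (π·D) = 14.5557 · 0.00354 / (π · 0.0326) = 0.503118 rev/s = 30.1871 rpm

value=30.19 rpm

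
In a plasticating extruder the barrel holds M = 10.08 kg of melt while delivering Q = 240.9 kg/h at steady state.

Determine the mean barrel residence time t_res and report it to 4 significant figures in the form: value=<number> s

Convert throughput: Q = 240.9 kg/h = 240.9/3600 = 0.0669167 kg/s
Mean residence time: t_res = M/Q_s = 10.08 kg / 0.0669167 kg/s = 150.635 s

value=150.6 s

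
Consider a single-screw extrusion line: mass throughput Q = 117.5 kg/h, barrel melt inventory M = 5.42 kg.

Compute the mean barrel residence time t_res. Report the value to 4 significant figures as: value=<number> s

Q_s = Q / 3600 = 117.5 / 3600 = 0.0326389 kg/s
t_res = M / Q_s = 5.42 ÷ 0.0326389 = 166.06 s

value=166.1 s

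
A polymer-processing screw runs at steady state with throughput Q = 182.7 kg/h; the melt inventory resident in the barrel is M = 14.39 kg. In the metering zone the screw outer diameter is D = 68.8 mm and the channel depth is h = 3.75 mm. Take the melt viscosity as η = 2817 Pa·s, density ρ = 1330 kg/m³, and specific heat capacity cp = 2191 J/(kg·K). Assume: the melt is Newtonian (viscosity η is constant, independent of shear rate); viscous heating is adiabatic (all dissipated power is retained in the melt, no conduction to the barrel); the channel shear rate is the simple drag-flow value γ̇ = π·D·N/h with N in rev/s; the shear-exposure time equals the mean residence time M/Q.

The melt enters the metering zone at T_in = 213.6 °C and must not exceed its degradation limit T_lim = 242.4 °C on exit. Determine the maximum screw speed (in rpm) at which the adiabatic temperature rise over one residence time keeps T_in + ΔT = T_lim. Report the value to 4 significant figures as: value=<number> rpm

Convert throughput: Q = 182.7 kg/h = 182.7/3600 = 0.05075 kg/s
Mean residence time: t_res = M/Q_s = 14.39 kg / 0.05075 kg/s = 283.547 s
Geometry in SI: D = 68.8 mm → 0.0688 m, h = 3.75 mm → 0.00375 m
Allowable rise: ΔT_a = T_lim − T_in = 242.4 − 213.6 = 28.8 K
γ̇_max² = ΔT_a·ρ·cp / (η·t_res) = [28.8 × 1330 × 2191] / [2817 × 283.547] = 105.069 s⁻²
γ̇_max = √105.069 = 10.2503 s⁻¹
Solve γ̇ = πDN/h for N: N_max = γ̇_max·h/(π·D) = 10.2503 × 0.00375 / (π × 0.0688) = 0.17784 rev/s = 10.6704 rpm

value=10.67 rpm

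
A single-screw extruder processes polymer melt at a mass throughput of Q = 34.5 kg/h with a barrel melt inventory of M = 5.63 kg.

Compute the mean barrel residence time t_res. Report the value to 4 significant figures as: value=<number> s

value=587.5 s

Throughput in SI: Q_s = 34.5 kg/h ÷ 3600 s/h = 0.00958333 kg/s
Mean residence time: t_res = M/Q_s = 5.63 kg / 0.00958333 kg/s = 587.478 s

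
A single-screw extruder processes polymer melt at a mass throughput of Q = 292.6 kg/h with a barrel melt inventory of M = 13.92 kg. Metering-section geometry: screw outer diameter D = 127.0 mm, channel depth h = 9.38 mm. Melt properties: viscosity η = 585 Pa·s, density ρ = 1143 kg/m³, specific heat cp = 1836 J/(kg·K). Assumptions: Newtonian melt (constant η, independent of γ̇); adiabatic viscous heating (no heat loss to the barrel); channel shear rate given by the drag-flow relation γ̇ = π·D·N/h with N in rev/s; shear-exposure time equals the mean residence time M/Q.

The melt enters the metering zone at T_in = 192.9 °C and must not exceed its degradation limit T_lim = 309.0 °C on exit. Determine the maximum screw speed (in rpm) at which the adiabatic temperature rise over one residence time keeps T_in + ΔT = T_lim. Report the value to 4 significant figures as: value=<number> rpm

Convert throughput: Q = 292.6 kg/h = 292.6/3600 = 0.0812778 kg/s
t_res = M / Q_s = 13.92 / 0.0812778 = 171.265 s
Geometry in SI: D = 127.0 mm → 0.127 m, h = 9.38 mm → 0.00938 m
ΔT_a = T_lim − T_in = 309.0 − 192.9 = 116.1 K
γ̇_max² = ΔT_a·ρ·cp / (η·t_res) = [116.1 × 1143 × 1836] / [585 × 171.265] = 2431.8 s⁻²
γ̇_max = sqrt(2431.8) = 49.3133 s⁻¹
N_max = γ̇_max h / (πD) = 49.3133·0.00938/(π·0.127) = 1.15935 rev/s → ×60 = 69.5608 rpm

value=69.56 rpm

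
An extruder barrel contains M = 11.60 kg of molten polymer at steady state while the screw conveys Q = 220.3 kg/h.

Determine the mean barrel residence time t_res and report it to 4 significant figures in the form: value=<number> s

value=189.6 s

Throughput in SI: Q_s = 220.3 kg/h ÷ 3600 s/h = 0.0611944 kg/s
Mean residence time: t_res = M/Q_s = 11.60 kg / 0.0611944 kg/s = 189.56 s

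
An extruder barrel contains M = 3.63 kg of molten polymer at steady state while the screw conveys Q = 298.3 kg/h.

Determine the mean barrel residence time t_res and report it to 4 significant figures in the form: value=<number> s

value=43.81 s

Throughput in SI: Q_s = 298.3 kg/h ÷ 3600 s/h = 0.0828611 kg/s
t_res = M / Q_s = 3.63 / 0.0828611 = 43.8082 s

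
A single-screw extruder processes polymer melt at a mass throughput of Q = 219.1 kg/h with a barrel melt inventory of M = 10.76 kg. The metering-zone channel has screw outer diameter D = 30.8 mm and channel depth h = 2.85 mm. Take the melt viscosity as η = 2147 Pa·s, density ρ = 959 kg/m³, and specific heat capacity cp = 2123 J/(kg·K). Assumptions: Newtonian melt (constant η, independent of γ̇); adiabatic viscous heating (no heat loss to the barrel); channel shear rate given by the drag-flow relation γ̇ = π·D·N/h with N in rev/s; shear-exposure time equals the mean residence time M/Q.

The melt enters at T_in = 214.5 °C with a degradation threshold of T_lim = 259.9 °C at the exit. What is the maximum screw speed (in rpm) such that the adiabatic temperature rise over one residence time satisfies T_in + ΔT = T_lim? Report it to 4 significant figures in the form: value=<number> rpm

value=27.58 rpm

Q_s = Q / 3600 = 219.1 / 3600 = 0.0608611 kg/s
t_res = M / Q_s = 10.76 ÷ 0.0608611 = 176.796 s
Geometry in SI: D = 30.8 mm → 0.0308 m, h = 2.85 mm → 0.00285 m
ΔT_a = T_lim − T_in = 259.9 °C − 214.5 °C = 45.4 K
γ̇_max² = ΔT_a·ρ·cp/(η·t_res) = 45.4·959·2123/(2147·176.796) = 243.512 s⁻²
γ̇_max = sqrt(243.512) = 15.6049 s⁻¹
N_max = γ̇_max h / (πD) = 15.6049·0.00285/(π·0.0308) = 0.459626 rev/s → ×60 = 27.5775 rpm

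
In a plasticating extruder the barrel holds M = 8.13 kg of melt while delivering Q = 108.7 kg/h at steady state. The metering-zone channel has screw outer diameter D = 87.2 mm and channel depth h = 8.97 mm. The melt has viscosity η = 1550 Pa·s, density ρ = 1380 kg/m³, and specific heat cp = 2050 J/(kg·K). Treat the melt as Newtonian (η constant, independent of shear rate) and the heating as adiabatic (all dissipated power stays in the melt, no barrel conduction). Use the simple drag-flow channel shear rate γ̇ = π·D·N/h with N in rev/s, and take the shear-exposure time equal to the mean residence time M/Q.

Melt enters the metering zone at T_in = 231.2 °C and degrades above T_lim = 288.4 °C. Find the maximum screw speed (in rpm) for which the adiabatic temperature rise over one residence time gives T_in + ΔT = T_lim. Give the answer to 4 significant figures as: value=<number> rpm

Throughput in SI: Q_s = 108.7 kg/h ÷ 3600 s/h = 0.0301944 kg/s
Mean residence time: t_res = M/Q_s = 8.13 kg / 0.0301944 kg/s = 269.255 s
Convert to metres: D = 0.0872 m, h = 0.00897 m
Allowable rise: ΔT_a = T_lim − T_in = 288.4 − 231.2 = 57.2 K
Invert ΔT = ηγ̇²t_res/(ρcp) for γ̇: γ̇_max² = ΔT_a ρ cp / (η t_res) = 57.2·1380·2050 / (1550·269.255) = 387.734 s⁻²
γ̇_max = √387.734 = 19.691 s⁻¹
N_max = γ̇_max h / (πD) = 19.691·0.00897/(π·0.0872) = 0.644752 rev/s → ×60 = 38.6851 rpm

value=38.69 rpm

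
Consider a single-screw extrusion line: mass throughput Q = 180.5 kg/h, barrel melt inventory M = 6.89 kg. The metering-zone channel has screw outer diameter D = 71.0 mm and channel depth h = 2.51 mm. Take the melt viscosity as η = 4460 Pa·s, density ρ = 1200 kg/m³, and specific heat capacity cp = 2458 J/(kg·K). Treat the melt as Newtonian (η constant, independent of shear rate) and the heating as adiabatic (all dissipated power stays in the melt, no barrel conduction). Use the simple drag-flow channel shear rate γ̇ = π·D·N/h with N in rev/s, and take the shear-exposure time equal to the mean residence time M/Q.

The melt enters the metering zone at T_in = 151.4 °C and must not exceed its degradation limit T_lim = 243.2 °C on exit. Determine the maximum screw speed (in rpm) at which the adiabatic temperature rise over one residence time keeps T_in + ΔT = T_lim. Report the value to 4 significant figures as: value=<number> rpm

value=14.19 rpm

Throughput in SI: Q_s = 180.5 kg/h ÷ 3600 s/h = 0.0501389 kg/s
t_res = M / Q_s = 6.89 / 0.0501389 = 137.418 s
D = 71.0 mm = 0.071 m;  h = 2.51 mm = 0.00251 m
Allowable rise: ΔT_a = T_lim − T_in = 243.2 − 151.4 = 91.8 K
Invert ΔT = ηγ̇²t_res/(ρcp) for γ̇: γ̇_max² = ΔT_a ρ cp / (η t_res) = 91.8·1200·2458 / (4460·137.418) = 441.801 s⁻²
γ̇_max = √441.801 = 21.0191 s⁻¹
N_max = γ̇_max·h / (π·D) = 21.0191 · 0.00251 / (π · 0.071) = 0.236526 rev/s = 14.1916 rpm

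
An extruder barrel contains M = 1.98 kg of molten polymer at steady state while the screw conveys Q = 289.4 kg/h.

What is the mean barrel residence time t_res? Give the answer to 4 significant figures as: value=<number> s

Throughput in SI: Q_s = 289.4 kg/h ÷ 3600 s/h = 0.0803889 kg/s
Mean residence time: t_res = M/Q_s = 1.98 kg / 0.0803889 kg/s = 24.6303 s

value=24.63 s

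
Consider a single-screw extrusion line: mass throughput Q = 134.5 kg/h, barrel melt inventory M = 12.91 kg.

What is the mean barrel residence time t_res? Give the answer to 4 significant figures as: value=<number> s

Q_s = Q / 3600 = 134.5 / 3600 = 0.0373611 kg/s
t_res = M / Q_s = 12.91 ÷ 0.0373611 = 345.546 s

value=345.5 s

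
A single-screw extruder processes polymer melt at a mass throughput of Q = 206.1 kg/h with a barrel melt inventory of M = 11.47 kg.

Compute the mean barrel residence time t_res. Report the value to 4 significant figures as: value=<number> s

value=200.3 s

Convert throughput: Q = 206.1 kg/h = 206.1/3600 = 0.05725 kg/s
t_res = M / Q_s = 11.47 / 0.05725 = 200.349 s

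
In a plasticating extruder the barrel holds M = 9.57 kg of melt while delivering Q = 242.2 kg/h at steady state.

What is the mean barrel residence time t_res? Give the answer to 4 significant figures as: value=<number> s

Q_s = Q / 3600 = 242.2 / 3600 = 0.0672778 kg/s
Mean residence time: t_res = M/Q_s = 9.57 kg / 0.0672778 kg/s = 142.246 s

value=142.2 s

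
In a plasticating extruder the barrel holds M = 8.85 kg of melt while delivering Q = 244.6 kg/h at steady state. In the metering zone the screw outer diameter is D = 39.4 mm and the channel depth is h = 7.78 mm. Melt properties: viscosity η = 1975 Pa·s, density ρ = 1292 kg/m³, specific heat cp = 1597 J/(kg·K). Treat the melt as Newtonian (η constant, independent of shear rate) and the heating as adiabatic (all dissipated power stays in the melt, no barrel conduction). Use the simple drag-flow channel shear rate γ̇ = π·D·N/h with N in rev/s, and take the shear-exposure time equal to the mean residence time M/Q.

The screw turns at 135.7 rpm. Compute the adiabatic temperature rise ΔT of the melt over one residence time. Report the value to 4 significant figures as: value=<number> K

Q_s = Q / 3600 = 244.6 / 3600 = 0.0679444 kg/s
Mean residence time: t_res = M/Q_s = 8.85 kg / 0.0679444 kg/s = 130.253 s
D = 39.4 mm = 0.0394 m;  h = 7.78 mm = 0.00778 m;  N = 135.7 rpm / 60 = 2.26167 rev/s
Shear rate: γ̇ = πDN/h = π·0.0394·2.26167/0.00778 = 35.9828 s⁻¹
ΔT = η·γ̇²·t_res/(ρ·cp) = [1975 × 35.9828² × 130.253] / [1292 × 1597] = 161.428 K

value=161.4 K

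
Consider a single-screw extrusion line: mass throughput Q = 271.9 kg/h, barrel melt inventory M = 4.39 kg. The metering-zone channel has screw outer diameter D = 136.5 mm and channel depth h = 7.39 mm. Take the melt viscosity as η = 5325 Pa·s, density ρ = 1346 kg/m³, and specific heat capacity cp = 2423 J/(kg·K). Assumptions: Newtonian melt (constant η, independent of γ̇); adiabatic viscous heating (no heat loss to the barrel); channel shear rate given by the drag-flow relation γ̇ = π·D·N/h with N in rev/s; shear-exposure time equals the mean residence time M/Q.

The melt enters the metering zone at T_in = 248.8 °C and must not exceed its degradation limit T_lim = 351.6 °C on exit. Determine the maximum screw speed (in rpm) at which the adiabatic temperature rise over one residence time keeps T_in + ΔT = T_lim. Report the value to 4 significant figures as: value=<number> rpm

Throughput in SI: Q_s = 271.9 kg/h ÷ 3600 s/h = 0.0755278 kg/s
t_res = M / Q_s = 4.39 ÷ 0.0755278 = 58.1243 s
Geometry in SI: D = 136.5 mm → 0.1365 m, h = 7.39 mm → 0.00739 m
ΔT_a = T_lim − T_in = 351.6 − 248.8 = 102.8 K
Invert ΔT = ηγ̇²t_res/(ρcp) for γ̇: γ̇_max² = ΔT_a ρ cp / (η t_res) = 102.8·1346·2423 / (5325·58.1243) = 1083.21 s⁻²
γ̇_max = √1083.21 = 32.9122 s⁻¹
N_max = γ̇_max·h / (π·D) = 32.9122 · 0.00739 / (π · 0.1365) = 0.567178 rev/s = 34.0307 rpm

value=34.03 rpm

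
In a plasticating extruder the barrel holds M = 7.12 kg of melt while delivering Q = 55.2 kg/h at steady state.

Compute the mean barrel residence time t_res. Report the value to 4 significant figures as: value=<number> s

Throughput in SI: Q_s = 55.2 kg/h ÷ 3600 s/h = 0.0153333 kg/s
t_res = M / Q_s = 7.12 ÷ 0.0153333 = 464.348 s

value=464.3 s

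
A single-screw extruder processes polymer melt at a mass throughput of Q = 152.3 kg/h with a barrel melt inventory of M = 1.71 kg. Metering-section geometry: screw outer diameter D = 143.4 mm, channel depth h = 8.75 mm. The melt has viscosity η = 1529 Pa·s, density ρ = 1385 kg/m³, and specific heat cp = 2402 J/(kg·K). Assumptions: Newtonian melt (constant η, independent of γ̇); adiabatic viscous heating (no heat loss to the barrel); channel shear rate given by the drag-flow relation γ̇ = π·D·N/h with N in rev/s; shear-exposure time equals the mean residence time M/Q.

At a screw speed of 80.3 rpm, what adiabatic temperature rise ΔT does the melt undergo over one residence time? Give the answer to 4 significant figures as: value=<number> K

Convert throughput: Q = 152.3 kg/h = 152.3/3600 = 0.0423056 kg/s
t_res = M / Q_s = 1.71 ÷ 0.0423056 = 40.4202 s
D = 143.4 mm = 0.1434 m;  h = 8.75 mm = 0.00875 m;  N = 80.3 rpm / 60 = 1.33833 rev/s
γ̇ = π D N / h = (π)(0.1434)(1.33833) / 0.00875 = 68.9057 s⁻¹
Adiabatic rise: ΔT = η γ̇² t_res / (ρ cp) = 1529·(68.9057)²·40.4202 / (1385·2402) = 88.2052 K

value=88.21 K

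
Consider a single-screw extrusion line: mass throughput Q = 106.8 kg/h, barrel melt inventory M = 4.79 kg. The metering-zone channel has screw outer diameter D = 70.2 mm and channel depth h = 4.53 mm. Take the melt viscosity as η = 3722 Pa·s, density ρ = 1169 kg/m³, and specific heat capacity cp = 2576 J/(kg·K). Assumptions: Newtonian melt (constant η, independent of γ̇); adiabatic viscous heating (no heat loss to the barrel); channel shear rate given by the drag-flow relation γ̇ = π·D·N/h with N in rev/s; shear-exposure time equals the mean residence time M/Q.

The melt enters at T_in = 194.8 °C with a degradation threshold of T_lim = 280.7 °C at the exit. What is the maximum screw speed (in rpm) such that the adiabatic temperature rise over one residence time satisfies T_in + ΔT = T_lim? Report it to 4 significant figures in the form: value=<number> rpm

Q_s = Q / 3600 = 106.8 / 3600 = 0.0296667 kg/s
t_res = M / Q_s = 4.79 ÷ 0.0296667 = 161.461 s
Geometry in SI: D = 70.2 mm → 0.0702 m, h = 4.53 mm → 0.00453 m
ΔT_a = T_lim − T_in = 280.7 − 194.8 = 85.9 K
Invert ΔT = ηγ̇²t_res/(ρcp) for γ̇: γ̇_max² = ΔT_a ρ cp / (η t_res) = 85.9·1169·2576 / (3722·161.461) = 430.438 s⁻²
γ̇_max = √430.438 = 20.747 s⁻¹
N_max = γ̇_max h / (πD) = 20.747·0.00453/(π·0.0702) = 0.426154 rev/s → ×60 = 25.5692 rpm

value=25.57 rpm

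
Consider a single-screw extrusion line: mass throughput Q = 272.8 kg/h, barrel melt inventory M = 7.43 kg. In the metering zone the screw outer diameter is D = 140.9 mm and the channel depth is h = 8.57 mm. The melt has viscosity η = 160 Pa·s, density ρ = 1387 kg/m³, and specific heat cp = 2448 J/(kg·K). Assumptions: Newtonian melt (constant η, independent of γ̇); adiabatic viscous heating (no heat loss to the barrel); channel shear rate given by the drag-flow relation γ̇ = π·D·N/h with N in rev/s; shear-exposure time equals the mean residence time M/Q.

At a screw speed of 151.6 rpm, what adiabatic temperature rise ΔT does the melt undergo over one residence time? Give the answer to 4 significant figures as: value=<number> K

Convert throughput: Q = 272.8 kg/h = 272.8/3600 = 0.0757778 kg/s
Mean residence time: t_res = M/Q_s = 7.43 kg / 0.0757778 kg/s = 98.0499 s
D = 140.9 mm = 0.1409 m;  h = 8.57 mm = 0.00857 m;  N = 151.6 rpm / 60 = 2.52667 rev/s
γ̇ = π·D·N / h = π · 0.1409 · 2.52667 / 0.00857 = 130.505 s⁻¹
ΔT = η·γ̇²·t_res / (ρ·cp) = 160 · (130.505)² · 98.0499 / (1387 · 2448) = 78.6928 K

value=78.69 K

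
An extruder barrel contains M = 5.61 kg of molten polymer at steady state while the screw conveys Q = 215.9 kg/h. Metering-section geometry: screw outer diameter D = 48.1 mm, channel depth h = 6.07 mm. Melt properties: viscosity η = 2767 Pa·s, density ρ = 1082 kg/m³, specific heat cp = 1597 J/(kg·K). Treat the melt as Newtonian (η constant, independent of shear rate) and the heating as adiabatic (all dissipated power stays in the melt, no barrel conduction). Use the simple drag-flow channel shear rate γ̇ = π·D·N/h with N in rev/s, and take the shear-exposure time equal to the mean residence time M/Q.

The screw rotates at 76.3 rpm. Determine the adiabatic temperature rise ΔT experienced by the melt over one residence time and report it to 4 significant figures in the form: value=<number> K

Q_s = Q / 3600 = 215.9 / 3600 = 0.0599722 kg/s
t_res = M / Q_s = 5.61 ÷ 0.0599722 = 93.5433 s
Geometry in metres: D = 48.1 mm → 0.0481 m, h = 6.07 mm → 0.00607 m; screw speed N = 76.3 rpm = 1.27167 rev/s
γ̇ = π D N / h = (π)(0.0481)(1.27167) / 0.00607 = 31.6577 s⁻¹
Adiabatic rise: ΔT = η γ̇² t_res / (ρ cp) = 2767·(31.6577)²·93.5433 / (1082·1597) = 150.124 K

value=150.1 K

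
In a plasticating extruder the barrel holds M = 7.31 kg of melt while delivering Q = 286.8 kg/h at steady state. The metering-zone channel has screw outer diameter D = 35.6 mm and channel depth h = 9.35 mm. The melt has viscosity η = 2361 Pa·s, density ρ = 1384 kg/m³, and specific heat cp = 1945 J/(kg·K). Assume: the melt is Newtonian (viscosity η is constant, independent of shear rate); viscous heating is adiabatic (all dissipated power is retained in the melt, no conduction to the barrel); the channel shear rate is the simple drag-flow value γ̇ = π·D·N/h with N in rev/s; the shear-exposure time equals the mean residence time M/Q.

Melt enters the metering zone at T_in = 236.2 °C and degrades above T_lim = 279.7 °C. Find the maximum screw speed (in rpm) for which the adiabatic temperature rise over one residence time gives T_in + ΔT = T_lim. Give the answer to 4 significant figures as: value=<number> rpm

value=116.6 rpm

Throughput in SI: Q_s = 286.8 kg/h ÷ 3600 s/h = 0.0796667 kg/s
Mean residence time: t_res = M/Q_s = 7.31 kg / 0.0796667 kg/s = 91.7573 s
D = 35.6 mm = 0.0356 m;  h = 9.35 mm = 0.00935 m
Allowable rise: ΔT_a = T_lim − T_in = 279.7 − 236.2 = 43.5 K
γ̇_max² = ΔT_a·ρ·cp / (η·t_res) = [43.5 × 1384 × 1945] / [2361 × 91.7573] = 540.516 s⁻²
γ̇_max = √540.516 = 23.249 s⁻¹
N_max = γ̇_max·h / (π·D) = 23.249 · 0.00935 / (π · 0.0356) = 1.94364 rev/s = 116.618 rpm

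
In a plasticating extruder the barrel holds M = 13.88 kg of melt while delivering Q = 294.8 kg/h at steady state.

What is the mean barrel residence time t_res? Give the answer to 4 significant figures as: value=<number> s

Q_s = Q / 3600 = 294.8 / 3600 = 0.0818889 kg/s
Mean residence time: t_res = M/Q_s = 13.88 kg / 0.0818889 kg/s = 169.498 s

value=169.5 s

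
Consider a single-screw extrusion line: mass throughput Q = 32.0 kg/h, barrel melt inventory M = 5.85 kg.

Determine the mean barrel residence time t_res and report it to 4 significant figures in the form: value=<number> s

value=658.1 s

Q_s = Q / 3600 = 32.0 / 3600 = 0.00888889 kg/s
t_res = M / Q_s = 5.85 ÷ 0.00888889 = 658.125 s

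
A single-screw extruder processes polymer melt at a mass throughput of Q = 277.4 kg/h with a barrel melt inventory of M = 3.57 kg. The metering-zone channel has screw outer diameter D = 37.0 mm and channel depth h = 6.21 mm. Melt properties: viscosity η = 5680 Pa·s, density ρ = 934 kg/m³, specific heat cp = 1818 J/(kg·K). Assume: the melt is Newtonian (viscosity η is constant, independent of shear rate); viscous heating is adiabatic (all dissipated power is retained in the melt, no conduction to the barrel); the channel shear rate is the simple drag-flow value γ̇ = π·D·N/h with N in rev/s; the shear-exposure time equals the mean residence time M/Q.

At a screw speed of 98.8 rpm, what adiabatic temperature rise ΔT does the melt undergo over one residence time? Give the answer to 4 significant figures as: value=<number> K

value=147.2 K

Throughput in SI: Q_s = 277.4 kg/h ÷ 3600 s/h = 0.0770556 kg/s
t_res = M / Q_s = 3.57 / 0.0770556 = 46.3302 s
Geometry in metres: D = 37.0 mm → 0.037 m, h = 6.21 mm → 0.00621 m; screw speed N = 98.8 rpm = 1.64667 rev/s
γ̇ = π·D·N / h = π · 0.037 · 1.64667 / 0.00621 = 30.8223 s⁻¹
ΔT = η·γ̇²·t_res/(ρ·cp) = [5680 × 30.8223² × 46.3302] / [934 × 1818] = 147.232 K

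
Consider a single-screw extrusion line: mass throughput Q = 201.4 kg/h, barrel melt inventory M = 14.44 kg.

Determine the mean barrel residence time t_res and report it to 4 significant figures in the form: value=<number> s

value=258.1 s

Throughput in SI: Q_s = 201.4 kg/h ÷ 3600 s/h = 0.0559444 kg/s
t_res = M / Q_s = 14.44 / 0.0559444 = 258.113 s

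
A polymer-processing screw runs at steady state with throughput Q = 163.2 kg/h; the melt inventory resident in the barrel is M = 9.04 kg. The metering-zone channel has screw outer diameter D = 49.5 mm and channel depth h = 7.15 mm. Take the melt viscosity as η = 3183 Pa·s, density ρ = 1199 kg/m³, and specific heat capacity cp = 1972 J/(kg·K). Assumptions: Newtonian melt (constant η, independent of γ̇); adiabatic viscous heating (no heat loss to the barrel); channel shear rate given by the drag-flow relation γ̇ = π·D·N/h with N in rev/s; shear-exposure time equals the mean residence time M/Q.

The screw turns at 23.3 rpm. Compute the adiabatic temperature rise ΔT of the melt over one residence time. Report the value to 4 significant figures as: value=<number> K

value=19.15 K

Convert throughput: Q = 163.2 kg/h = 163.2/3600 = 0.0453333 kg/s
Mean residence time: t_res = M/Q_s = 9.04 kg / 0.0453333 kg/s = 199.412 s
D = 49.5 mm = 0.0495 m;  h = 7.15 mm = 0.00715 m;  N = 23.3 rpm / 60 = 0.388333 rev/s
Shear rate: γ̇ = πDN/h = π·0.0495·0.388333/0.00715 = 8.44605 s⁻¹
ΔT = η·γ̇²·t_res/(ρ·cp) = [3183 × 8.44605² × 199.412] / [1199 × 1972] = 19.15 K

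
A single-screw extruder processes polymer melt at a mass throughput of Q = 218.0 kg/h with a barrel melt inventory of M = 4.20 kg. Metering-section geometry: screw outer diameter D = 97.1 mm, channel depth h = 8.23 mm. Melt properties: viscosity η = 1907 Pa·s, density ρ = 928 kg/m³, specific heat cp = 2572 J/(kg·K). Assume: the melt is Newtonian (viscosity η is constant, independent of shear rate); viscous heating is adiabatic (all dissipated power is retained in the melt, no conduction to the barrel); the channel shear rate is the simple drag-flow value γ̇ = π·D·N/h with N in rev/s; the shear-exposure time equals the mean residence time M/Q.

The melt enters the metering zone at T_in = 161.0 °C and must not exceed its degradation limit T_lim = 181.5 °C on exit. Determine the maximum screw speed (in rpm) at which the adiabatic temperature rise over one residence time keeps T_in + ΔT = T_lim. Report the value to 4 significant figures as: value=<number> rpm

Q_s = Q / 3600 = 218.0 / 3600 = 0.0605556 kg/s
t_res = M / Q_s = 4.20 / 0.0605556 = 69.3578 s
Convert to metres: D = 0.0971 m, h = 0.00823 m
ΔT_a = T_lim − T_in = 181.5 − 161.0 = 20.5 K
γ̇_max² = ΔT_a·ρ·cp/(η·t_res) = 20.5·928·2572/(1907·69.3578) = 369.936 s⁻²
γ̇_max = sqrt(369.936) = 19.2337 s⁻¹
N_max = γ̇_max h / (πD) = 19.2337·0.00823/(π·0.0971) = 0.518913 rev/s → ×60 = 31.1348 rpm

value=31.13 rpm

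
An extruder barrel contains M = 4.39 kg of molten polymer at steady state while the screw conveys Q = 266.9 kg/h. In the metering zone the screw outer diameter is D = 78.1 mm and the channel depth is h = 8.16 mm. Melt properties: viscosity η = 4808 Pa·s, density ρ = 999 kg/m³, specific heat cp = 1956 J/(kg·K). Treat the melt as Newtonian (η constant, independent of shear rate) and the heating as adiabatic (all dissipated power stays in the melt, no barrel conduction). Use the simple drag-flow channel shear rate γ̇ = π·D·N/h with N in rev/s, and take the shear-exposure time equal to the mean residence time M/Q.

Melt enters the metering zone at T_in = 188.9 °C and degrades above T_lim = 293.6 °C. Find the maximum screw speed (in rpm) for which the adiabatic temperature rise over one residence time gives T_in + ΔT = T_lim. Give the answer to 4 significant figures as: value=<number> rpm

Convert throughput: Q = 266.9 kg/h = 266.9/3600 = 0.0741389 kg/s
t_res = M / Q_s = 4.39 ÷ 0.0741389 = 59.2132 s
Convert to metres: D = 0.0781 m, h = 0.00816 m
Allowable rise: ΔT_a = T_lim − T_in = 293.6 − 188.9 = 104.7 K
γ̇_max² = ΔT_a·ρ·cp/(η·t_res) = 104.7·999·1956/(4808·59.2132) = 718.618 s⁻²
γ̇_max = √718.618 = 26.8071 s⁻¹
N_max = γ̇_max h / (πD) = 26.8071·0.00816/(π·0.0781) = 0.891535 rev/s → ×60 = 53.4921 rpm

value=53.49 rpm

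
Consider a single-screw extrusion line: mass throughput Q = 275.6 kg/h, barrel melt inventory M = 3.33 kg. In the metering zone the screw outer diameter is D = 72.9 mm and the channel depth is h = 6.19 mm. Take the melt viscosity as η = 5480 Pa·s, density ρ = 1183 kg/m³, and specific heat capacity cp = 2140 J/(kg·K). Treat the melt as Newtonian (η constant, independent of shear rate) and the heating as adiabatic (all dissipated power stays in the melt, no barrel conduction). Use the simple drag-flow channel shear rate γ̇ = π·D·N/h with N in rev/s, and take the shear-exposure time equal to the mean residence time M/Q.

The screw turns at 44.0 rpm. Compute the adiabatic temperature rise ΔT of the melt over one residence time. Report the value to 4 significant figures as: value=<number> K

value=69.31 K

Convert throughput: Q = 275.6 kg/h = 275.6/3600 = 0.0765556 kg/s
t_res = M / Q_s = 3.33 ÷ 0.0765556 = 43.4978 s
Convert to SI: D = 0.0729 m, h = 0.00619 m, N = 44.0/60 = 0.733333 rev/s
γ̇ = π·D·N / h = π · 0.0729 · 0.733333 / 0.00619 = 27.1324 s⁻¹
ΔT = η·γ̇²·t_res / (ρ·cp) = 5480 · (27.1324)² · 43.4978 / (1183 · 2140) = 69.3148 K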